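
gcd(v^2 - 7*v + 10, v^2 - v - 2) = v - 2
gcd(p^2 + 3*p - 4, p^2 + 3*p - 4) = p^2 + 3*p - 4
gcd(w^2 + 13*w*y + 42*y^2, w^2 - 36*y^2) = w + 6*y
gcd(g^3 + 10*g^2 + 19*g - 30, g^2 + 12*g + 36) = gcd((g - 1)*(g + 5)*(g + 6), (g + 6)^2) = g + 6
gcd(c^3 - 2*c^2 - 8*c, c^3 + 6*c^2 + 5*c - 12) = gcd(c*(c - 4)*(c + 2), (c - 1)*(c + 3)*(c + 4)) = 1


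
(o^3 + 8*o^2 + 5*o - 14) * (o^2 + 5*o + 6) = o^5 + 13*o^4 + 51*o^3 + 59*o^2 - 40*o - 84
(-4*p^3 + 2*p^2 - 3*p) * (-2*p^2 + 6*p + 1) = 8*p^5 - 28*p^4 + 14*p^3 - 16*p^2 - 3*p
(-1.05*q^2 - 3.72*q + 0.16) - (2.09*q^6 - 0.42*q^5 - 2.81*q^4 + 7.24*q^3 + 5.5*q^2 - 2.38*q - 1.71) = -2.09*q^6 + 0.42*q^5 + 2.81*q^4 - 7.24*q^3 - 6.55*q^2 - 1.34*q + 1.87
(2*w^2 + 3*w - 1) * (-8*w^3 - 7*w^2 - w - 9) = -16*w^5 - 38*w^4 - 15*w^3 - 14*w^2 - 26*w + 9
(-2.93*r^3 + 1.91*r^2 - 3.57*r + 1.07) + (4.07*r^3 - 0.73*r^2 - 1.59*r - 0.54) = 1.14*r^3 + 1.18*r^2 - 5.16*r + 0.53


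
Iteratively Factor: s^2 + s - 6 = (s - 2)*(s + 3)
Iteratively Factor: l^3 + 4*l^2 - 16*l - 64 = (l - 4)*(l^2 + 8*l + 16) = (l - 4)*(l + 4)*(l + 4)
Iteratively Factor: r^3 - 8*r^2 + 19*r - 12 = (r - 3)*(r^2 - 5*r + 4) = (r - 3)*(r - 1)*(r - 4)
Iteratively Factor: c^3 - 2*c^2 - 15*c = (c + 3)*(c^2 - 5*c) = c*(c + 3)*(c - 5)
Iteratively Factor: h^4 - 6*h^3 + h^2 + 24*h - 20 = (h - 1)*(h^3 - 5*h^2 - 4*h + 20) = (h - 5)*(h - 1)*(h^2 - 4) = (h - 5)*(h - 2)*(h - 1)*(h + 2)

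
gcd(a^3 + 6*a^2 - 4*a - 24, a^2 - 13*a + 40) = 1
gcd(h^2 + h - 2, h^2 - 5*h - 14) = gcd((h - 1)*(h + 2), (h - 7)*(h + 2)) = h + 2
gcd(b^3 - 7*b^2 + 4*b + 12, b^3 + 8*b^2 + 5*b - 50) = b - 2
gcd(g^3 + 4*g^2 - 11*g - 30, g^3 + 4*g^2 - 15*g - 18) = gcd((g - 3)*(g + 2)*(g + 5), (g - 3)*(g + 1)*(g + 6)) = g - 3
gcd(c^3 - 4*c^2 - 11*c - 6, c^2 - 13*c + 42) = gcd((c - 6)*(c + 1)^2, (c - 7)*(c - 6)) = c - 6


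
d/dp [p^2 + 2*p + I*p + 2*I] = 2*p + 2 + I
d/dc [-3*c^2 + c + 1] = 1 - 6*c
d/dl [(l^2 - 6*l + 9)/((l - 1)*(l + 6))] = (11*l^2 - 30*l - 9)/(l^4 + 10*l^3 + 13*l^2 - 60*l + 36)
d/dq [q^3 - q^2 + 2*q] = 3*q^2 - 2*q + 2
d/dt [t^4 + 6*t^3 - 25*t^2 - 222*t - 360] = 4*t^3 + 18*t^2 - 50*t - 222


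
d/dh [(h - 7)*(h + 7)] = 2*h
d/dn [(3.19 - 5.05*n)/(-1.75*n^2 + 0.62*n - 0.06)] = (-8.8375*n^2 + 11.165*n - 1.6748)/(3.0625*n^4 - 2.17*n^3 + 0.5944*n^2 - 0.0744*n + 0.0036)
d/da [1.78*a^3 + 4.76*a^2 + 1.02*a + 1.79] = 5.34*a^2 + 9.52*a + 1.02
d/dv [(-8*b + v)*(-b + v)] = -9*b + 2*v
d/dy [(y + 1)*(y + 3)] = 2*y + 4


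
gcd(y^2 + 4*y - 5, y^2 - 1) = y - 1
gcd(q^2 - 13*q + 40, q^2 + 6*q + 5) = 1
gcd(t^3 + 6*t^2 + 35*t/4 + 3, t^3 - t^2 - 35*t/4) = 1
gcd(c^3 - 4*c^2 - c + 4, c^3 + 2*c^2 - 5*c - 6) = c + 1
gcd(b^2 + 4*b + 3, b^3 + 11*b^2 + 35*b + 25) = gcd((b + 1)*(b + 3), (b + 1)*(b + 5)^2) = b + 1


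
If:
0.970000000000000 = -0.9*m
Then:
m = -1.08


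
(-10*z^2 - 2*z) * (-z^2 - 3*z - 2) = 10*z^4 + 32*z^3 + 26*z^2 + 4*z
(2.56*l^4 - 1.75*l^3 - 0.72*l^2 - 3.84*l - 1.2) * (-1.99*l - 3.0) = -5.0944*l^5 - 4.1975*l^4 + 6.6828*l^3 + 9.8016*l^2 + 13.908*l + 3.6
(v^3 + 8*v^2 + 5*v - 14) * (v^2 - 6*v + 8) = v^5 + 2*v^4 - 35*v^3 + 20*v^2 + 124*v - 112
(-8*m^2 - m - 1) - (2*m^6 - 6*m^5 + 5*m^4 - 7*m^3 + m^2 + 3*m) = -2*m^6 + 6*m^5 - 5*m^4 + 7*m^3 - 9*m^2 - 4*m - 1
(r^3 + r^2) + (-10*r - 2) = r^3 + r^2 - 10*r - 2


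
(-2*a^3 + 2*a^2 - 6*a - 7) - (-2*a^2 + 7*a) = -2*a^3 + 4*a^2 - 13*a - 7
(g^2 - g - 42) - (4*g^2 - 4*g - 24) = -3*g^2 + 3*g - 18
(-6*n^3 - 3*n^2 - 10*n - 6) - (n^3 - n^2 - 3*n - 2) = -7*n^3 - 2*n^2 - 7*n - 4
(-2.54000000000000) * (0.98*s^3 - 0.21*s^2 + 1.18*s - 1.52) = -2.4892*s^3 + 0.5334*s^2 - 2.9972*s + 3.8608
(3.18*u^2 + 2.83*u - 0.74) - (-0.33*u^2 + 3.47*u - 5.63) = 3.51*u^2 - 0.64*u + 4.89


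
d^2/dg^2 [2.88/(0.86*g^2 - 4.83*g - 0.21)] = (4.260096*g^2 - 23.925888*g - 2.88*(1.72*g - 4.83)*(3.44*g - 9.66) - 1.040256)/(-0.86*g^2 + 4.83*g + 0.21)^3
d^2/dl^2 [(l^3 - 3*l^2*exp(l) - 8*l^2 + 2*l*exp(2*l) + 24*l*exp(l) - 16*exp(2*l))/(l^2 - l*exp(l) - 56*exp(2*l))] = 2*(-l^6 + 115*l^5*exp(l) + 8*l^5 - 423*l^4*exp(2*l) - 1032*l^4*exp(l) - 16*l^4 + 6581*l^3*exp(3*l) + 4056*l^3*exp(2*l) + 1896*l^3*exp(l) + 16*l^3 - 4760*l^2*exp(4*l) - 72136*l^2*exp(3*l) - 7104*l^2*exp(2*l) - 1392*l^2*exp(l) + 57120*l*exp(4*l) + 115040*l*exp(3*l) + 4080*l*exp(2*l) - 85680*exp(4*l) - 27344*exp(3*l))*exp(l)/(l^6 - 3*l^5*exp(l) - 165*l^4*exp(2*l) + 335*l^3*exp(3*l) + 9240*l^2*exp(4*l) - 9408*l*exp(5*l) - 175616*exp(6*l))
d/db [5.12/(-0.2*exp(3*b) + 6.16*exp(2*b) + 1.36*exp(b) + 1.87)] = (3.072*exp(2*b) - 63.0784*exp(b) - 6.9632)*exp(b)/(-0.2*exp(3*b) + 6.16*exp(2*b) + 1.36*exp(b) + 1.87)^2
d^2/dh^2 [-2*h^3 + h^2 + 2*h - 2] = 2 - 12*h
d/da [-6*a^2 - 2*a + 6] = -12*a - 2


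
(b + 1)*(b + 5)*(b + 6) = b^3 + 12*b^2 + 41*b + 30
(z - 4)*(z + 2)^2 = z^3 - 12*z - 16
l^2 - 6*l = l*(l - 6)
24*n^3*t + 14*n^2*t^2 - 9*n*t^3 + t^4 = t*(-6*n + t)*(-4*n + t)*(n + t)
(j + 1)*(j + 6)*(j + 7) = j^3 + 14*j^2 + 55*j + 42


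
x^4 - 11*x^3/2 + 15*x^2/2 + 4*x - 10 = (x - 5/2)*(x - 2)^2*(x + 1)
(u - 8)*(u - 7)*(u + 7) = u^3 - 8*u^2 - 49*u + 392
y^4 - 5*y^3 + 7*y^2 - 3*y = y*(y - 3)*(y - 1)^2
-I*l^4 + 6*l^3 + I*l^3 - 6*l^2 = l^2*(l + 6*I)*(-I*l + I)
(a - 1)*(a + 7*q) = a^2 + 7*a*q - a - 7*q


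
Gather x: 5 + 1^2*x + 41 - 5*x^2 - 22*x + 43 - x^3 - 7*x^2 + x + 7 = -x^3 - 12*x^2 - 20*x + 96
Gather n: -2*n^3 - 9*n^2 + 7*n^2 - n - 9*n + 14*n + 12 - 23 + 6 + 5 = -2*n^3 - 2*n^2 + 4*n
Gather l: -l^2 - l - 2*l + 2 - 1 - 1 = -l^2 - 3*l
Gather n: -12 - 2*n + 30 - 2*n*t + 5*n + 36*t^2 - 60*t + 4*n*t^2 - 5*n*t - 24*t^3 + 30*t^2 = n*(4*t^2 - 7*t + 3) - 24*t^3 + 66*t^2 - 60*t + 18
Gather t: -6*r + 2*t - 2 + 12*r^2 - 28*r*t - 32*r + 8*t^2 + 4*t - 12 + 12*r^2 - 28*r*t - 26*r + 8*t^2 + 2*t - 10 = 24*r^2 - 64*r + 16*t^2 + t*(8 - 56*r) - 24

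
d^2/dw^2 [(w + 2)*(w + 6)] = 2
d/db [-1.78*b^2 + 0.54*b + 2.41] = 0.54 - 3.56*b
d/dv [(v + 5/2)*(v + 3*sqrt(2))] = 2*v + 5/2 + 3*sqrt(2)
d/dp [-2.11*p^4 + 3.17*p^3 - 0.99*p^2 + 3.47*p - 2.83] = -8.44*p^3 + 9.51*p^2 - 1.98*p + 3.47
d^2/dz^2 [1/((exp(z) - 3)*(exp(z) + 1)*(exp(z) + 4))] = (9*exp(5*z) + 22*exp(4*z) - 6*exp(3*z) + 42*exp(2*z) + 217*exp(z) - 132)*exp(z)/(exp(9*z) + 6*exp(8*z) - 21*exp(7*z) - 160*exp(6*z) + 87*exp(5*z) + 1374*exp(4*z) + 685*exp(3*z) - 3492*exp(2*z) - 4752*exp(z) - 1728)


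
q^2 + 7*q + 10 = (q + 2)*(q + 5)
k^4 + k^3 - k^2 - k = k*(k - 1)*(k + 1)^2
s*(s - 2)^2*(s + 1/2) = s^4 - 7*s^3/2 + 2*s^2 + 2*s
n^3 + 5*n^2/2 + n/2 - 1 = (n - 1/2)*(n + 1)*(n + 2)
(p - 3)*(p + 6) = p^2 + 3*p - 18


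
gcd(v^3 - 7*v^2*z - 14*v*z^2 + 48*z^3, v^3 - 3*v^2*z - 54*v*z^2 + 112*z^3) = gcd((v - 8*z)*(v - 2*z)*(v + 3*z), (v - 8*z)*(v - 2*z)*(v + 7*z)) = v^2 - 10*v*z + 16*z^2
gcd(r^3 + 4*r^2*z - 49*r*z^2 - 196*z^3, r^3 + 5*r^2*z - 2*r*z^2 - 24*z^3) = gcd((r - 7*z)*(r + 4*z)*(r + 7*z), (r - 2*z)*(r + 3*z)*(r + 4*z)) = r + 4*z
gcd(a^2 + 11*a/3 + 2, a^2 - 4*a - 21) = a + 3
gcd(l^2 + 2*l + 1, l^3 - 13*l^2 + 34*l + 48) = l + 1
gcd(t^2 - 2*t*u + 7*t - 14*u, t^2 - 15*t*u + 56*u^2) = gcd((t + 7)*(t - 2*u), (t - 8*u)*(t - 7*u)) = 1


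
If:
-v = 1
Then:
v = -1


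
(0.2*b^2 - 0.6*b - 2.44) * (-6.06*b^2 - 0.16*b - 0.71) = -1.212*b^4 + 3.604*b^3 + 14.7404*b^2 + 0.8164*b + 1.7324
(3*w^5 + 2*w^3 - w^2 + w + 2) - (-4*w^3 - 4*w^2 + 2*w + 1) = 3*w^5 + 6*w^3 + 3*w^2 - w + 1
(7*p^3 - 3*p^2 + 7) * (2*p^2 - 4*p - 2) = 14*p^5 - 34*p^4 - 2*p^3 + 20*p^2 - 28*p - 14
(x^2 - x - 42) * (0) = 0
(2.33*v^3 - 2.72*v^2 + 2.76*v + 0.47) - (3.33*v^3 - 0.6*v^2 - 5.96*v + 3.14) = -1.0*v^3 - 2.12*v^2 + 8.72*v - 2.67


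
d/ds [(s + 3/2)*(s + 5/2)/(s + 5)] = (s^2 + 10*s + 65/4)/(s^2 + 10*s + 25)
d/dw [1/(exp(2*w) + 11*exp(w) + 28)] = (-2*exp(w) - 11)*exp(w)/(exp(2*w) + 11*exp(w) + 28)^2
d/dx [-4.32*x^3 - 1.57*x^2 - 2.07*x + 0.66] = -12.96*x^2 - 3.14*x - 2.07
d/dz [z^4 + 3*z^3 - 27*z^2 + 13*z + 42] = 4*z^3 + 9*z^2 - 54*z + 13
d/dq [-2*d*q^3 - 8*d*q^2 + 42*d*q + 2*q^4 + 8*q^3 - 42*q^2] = -6*d*q^2 - 16*d*q + 42*d + 8*q^3 + 24*q^2 - 84*q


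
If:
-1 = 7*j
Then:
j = -1/7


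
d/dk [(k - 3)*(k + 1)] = 2*k - 2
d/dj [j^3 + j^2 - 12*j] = 3*j^2 + 2*j - 12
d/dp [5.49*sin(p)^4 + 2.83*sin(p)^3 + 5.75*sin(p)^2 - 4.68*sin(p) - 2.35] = (21.96*sin(p)^3 + 8.49*sin(p)^2 + 11.5*sin(p) - 4.68)*cos(p)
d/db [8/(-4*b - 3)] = 32/(4*b + 3)^2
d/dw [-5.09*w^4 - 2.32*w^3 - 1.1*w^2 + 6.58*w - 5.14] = -20.36*w^3 - 6.96*w^2 - 2.2*w + 6.58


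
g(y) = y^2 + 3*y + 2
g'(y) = 2*y + 3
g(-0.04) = 1.88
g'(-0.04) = 2.92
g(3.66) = 26.38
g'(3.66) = 10.32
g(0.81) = 5.09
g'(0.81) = 4.62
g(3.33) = 23.08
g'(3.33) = 9.66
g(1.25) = 7.31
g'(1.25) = 5.50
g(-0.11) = 1.68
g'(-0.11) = 2.78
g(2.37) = 14.73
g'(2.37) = 7.74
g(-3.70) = 4.59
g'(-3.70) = -4.40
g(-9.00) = 56.00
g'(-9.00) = -15.00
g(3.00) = 20.00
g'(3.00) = 9.00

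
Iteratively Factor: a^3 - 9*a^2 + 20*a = (a)*(a^2 - 9*a + 20) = a*(a - 4)*(a - 5)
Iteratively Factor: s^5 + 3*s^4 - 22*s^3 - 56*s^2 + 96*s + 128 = (s - 2)*(s^4 + 5*s^3 - 12*s^2 - 80*s - 64) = (s - 2)*(s + 4)*(s^3 + s^2 - 16*s - 16) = (s - 2)*(s + 4)^2*(s^2 - 3*s - 4) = (s - 2)*(s + 1)*(s + 4)^2*(s - 4)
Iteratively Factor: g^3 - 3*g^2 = (g)*(g^2 - 3*g) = g*(g - 3)*(g)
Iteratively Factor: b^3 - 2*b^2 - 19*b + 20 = (b - 5)*(b^2 + 3*b - 4) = (b - 5)*(b + 4)*(b - 1)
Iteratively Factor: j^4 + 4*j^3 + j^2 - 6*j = (j + 2)*(j^3 + 2*j^2 - 3*j) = (j - 1)*(j + 2)*(j^2 + 3*j) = j*(j - 1)*(j + 2)*(j + 3)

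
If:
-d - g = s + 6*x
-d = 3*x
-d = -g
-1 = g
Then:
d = -1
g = -1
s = 0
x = 1/3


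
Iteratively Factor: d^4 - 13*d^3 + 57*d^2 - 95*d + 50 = (d - 1)*(d^3 - 12*d^2 + 45*d - 50) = (d - 2)*(d - 1)*(d^2 - 10*d + 25) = (d - 5)*(d - 2)*(d - 1)*(d - 5)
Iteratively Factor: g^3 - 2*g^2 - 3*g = (g)*(g^2 - 2*g - 3) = g*(g - 3)*(g + 1)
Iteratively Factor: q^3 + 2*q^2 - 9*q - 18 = (q + 3)*(q^2 - q - 6) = (q + 2)*(q + 3)*(q - 3)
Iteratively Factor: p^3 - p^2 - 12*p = (p - 4)*(p^2 + 3*p) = (p - 4)*(p + 3)*(p)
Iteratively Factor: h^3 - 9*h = (h)*(h^2 - 9) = h*(h - 3)*(h + 3)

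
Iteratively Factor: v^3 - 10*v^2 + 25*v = (v - 5)*(v^2 - 5*v) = (v - 5)^2*(v)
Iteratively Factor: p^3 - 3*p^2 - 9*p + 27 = (p + 3)*(p^2 - 6*p + 9) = (p - 3)*(p + 3)*(p - 3)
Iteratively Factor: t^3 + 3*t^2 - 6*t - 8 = (t - 2)*(t^2 + 5*t + 4) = (t - 2)*(t + 4)*(t + 1)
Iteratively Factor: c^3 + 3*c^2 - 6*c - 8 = (c + 4)*(c^2 - c - 2) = (c - 2)*(c + 4)*(c + 1)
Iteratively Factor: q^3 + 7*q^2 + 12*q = (q)*(q^2 + 7*q + 12) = q*(q + 4)*(q + 3)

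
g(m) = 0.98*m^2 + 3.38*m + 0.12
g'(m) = 1.96*m + 3.38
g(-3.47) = 0.19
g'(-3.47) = -3.42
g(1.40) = 6.77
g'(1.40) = 6.12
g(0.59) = 2.46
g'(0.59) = 4.54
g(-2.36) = -2.40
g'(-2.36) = -1.25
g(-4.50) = 4.76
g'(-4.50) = -5.44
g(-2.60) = -2.04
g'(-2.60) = -1.72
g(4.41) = 34.08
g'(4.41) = 12.02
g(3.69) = 25.94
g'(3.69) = 10.61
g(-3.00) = -1.20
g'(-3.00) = -2.50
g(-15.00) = 169.92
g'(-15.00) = -26.02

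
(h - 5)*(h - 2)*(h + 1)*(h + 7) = h^4 + h^3 - 39*h^2 + 31*h + 70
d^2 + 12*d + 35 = (d + 5)*(d + 7)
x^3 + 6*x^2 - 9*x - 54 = (x - 3)*(x + 3)*(x + 6)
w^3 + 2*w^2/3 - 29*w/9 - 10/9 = (w - 5/3)*(w + 1/3)*(w + 2)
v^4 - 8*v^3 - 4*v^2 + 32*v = v*(v - 8)*(v - 2)*(v + 2)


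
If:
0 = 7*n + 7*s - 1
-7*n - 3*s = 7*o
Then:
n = 1/7 - s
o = 4*s/7 - 1/7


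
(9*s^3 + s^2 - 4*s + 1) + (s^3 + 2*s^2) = 10*s^3 + 3*s^2 - 4*s + 1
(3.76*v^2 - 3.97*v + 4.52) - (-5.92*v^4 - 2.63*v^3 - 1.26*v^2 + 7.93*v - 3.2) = 5.92*v^4 + 2.63*v^3 + 5.02*v^2 - 11.9*v + 7.72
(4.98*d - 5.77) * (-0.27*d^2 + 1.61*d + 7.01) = -1.3446*d^3 + 9.5757*d^2 + 25.6201*d - 40.4477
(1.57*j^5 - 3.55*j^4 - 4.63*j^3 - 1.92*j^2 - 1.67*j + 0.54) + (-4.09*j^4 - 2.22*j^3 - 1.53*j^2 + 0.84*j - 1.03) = 1.57*j^5 - 7.64*j^4 - 6.85*j^3 - 3.45*j^2 - 0.83*j - 0.49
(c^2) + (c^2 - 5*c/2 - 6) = 2*c^2 - 5*c/2 - 6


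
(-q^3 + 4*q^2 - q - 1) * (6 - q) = q^4 - 10*q^3 + 25*q^2 - 5*q - 6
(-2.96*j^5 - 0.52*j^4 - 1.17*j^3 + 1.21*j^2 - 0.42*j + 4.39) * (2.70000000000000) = -7.992*j^5 - 1.404*j^4 - 3.159*j^3 + 3.267*j^2 - 1.134*j + 11.853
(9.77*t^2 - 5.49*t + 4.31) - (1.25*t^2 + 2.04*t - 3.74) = 8.52*t^2 - 7.53*t + 8.05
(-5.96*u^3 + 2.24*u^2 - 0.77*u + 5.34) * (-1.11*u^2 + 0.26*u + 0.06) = 6.6156*u^5 - 4.036*u^4 + 1.0795*u^3 - 5.9932*u^2 + 1.3422*u + 0.3204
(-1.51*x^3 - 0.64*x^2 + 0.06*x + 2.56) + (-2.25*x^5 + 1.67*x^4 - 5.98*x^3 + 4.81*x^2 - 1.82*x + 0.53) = -2.25*x^5 + 1.67*x^4 - 7.49*x^3 + 4.17*x^2 - 1.76*x + 3.09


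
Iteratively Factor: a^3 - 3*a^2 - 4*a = (a - 4)*(a^2 + a) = a*(a - 4)*(a + 1)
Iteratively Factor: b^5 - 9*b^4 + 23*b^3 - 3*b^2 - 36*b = (b - 3)*(b^4 - 6*b^3 + 5*b^2 + 12*b) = (b - 3)^2*(b^3 - 3*b^2 - 4*b) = b*(b - 3)^2*(b^2 - 3*b - 4) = b*(b - 3)^2*(b + 1)*(b - 4)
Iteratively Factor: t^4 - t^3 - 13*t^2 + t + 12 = (t + 1)*(t^3 - 2*t^2 - 11*t + 12) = (t + 1)*(t + 3)*(t^2 - 5*t + 4) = (t - 1)*(t + 1)*(t + 3)*(t - 4)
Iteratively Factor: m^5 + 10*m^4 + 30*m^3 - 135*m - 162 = (m + 3)*(m^4 + 7*m^3 + 9*m^2 - 27*m - 54) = (m + 3)^2*(m^3 + 4*m^2 - 3*m - 18) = (m + 3)^3*(m^2 + m - 6) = (m - 2)*(m + 3)^3*(m + 3)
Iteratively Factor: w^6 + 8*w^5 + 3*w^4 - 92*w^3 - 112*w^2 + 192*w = (w + 4)*(w^5 + 4*w^4 - 13*w^3 - 40*w^2 + 48*w) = (w - 3)*(w + 4)*(w^4 + 7*w^3 + 8*w^2 - 16*w) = (w - 3)*(w + 4)^2*(w^3 + 3*w^2 - 4*w) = (w - 3)*(w - 1)*(w + 4)^2*(w^2 + 4*w) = (w - 3)*(w - 1)*(w + 4)^3*(w)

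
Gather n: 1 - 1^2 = 0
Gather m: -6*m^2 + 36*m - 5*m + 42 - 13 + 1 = -6*m^2 + 31*m + 30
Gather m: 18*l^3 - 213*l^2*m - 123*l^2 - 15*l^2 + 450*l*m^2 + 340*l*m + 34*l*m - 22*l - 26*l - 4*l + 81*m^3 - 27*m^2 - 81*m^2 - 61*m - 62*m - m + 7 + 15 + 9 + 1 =18*l^3 - 138*l^2 - 52*l + 81*m^3 + m^2*(450*l - 108) + m*(-213*l^2 + 374*l - 124) + 32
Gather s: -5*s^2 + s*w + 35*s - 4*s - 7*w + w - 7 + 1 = -5*s^2 + s*(w + 31) - 6*w - 6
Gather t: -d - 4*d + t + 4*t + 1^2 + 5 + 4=-5*d + 5*t + 10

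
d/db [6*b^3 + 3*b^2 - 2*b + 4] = 18*b^2 + 6*b - 2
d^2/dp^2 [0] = 0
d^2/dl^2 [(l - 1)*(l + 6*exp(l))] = 6*l*exp(l) + 6*exp(l) + 2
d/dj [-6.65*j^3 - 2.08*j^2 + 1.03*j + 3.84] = -19.95*j^2 - 4.16*j + 1.03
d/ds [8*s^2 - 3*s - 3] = 16*s - 3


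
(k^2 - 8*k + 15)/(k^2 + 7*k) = (k^2 - 8*k + 15)/(k*(k + 7))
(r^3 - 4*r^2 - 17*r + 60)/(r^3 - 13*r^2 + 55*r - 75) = (r + 4)/(r - 5)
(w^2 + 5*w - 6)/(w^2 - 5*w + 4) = (w + 6)/(w - 4)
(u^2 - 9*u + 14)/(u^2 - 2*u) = (u - 7)/u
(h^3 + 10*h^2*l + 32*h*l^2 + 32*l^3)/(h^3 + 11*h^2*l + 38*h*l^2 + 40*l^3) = (h + 4*l)/(h + 5*l)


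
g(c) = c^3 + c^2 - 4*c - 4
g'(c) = 3*c^2 + 2*c - 4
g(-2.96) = -9.33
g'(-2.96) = 16.36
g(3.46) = 35.55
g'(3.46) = 38.83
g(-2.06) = -0.26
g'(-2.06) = 4.61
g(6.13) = 239.40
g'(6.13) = 120.99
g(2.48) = 7.48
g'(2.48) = 19.41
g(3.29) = 29.28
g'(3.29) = 35.05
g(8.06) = 552.33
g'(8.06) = 207.01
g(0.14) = -4.54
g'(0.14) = -3.66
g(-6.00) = -160.00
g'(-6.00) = 92.00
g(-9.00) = -616.00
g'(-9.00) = 221.00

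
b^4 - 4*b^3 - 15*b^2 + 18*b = b*(b - 6)*(b - 1)*(b + 3)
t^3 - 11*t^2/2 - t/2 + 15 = (t - 5)*(t - 2)*(t + 3/2)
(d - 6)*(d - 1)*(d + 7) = d^3 - 43*d + 42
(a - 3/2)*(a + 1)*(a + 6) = a^3 + 11*a^2/2 - 9*a/2 - 9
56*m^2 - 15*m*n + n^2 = (-8*m + n)*(-7*m + n)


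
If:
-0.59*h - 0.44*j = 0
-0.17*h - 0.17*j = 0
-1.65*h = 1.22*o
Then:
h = 0.00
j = 0.00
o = 0.00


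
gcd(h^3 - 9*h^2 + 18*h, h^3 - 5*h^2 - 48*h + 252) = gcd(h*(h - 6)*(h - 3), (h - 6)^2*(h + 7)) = h - 6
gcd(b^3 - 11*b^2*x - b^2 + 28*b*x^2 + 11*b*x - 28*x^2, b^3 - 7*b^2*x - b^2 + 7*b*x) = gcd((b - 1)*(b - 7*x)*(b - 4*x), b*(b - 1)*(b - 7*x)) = -b^2 + 7*b*x + b - 7*x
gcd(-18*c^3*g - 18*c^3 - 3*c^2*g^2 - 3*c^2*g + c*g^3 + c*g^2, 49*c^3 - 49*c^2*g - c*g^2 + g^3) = 1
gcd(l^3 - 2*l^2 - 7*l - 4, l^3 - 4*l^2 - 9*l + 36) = l - 4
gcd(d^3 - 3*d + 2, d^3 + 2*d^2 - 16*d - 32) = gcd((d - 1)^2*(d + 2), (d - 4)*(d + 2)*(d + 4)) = d + 2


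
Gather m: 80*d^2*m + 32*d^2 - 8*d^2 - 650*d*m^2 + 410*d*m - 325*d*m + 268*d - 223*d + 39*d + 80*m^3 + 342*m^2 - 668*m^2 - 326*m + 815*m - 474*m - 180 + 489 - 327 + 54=24*d^2 + 84*d + 80*m^3 + m^2*(-650*d - 326) + m*(80*d^2 + 85*d + 15) + 36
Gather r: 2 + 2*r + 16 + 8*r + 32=10*r + 50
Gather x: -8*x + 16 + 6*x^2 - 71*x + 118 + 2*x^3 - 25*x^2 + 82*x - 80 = 2*x^3 - 19*x^2 + 3*x + 54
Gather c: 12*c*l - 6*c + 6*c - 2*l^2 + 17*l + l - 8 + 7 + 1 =12*c*l - 2*l^2 + 18*l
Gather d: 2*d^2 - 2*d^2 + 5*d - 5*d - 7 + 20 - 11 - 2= 0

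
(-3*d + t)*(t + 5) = -3*d*t - 15*d + t^2 + 5*t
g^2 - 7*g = g*(g - 7)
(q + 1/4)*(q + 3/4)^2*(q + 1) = q^4 + 11*q^3/4 + 43*q^2/16 + 69*q/64 + 9/64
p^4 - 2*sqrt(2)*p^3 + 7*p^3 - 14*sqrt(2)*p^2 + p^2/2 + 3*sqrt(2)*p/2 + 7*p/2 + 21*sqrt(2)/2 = (p + 7)*(p - 3*sqrt(2)/2)*(p - sqrt(2))*(p + sqrt(2)/2)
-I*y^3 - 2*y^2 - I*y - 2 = (y - 2*I)*(y - I)*(-I*y + 1)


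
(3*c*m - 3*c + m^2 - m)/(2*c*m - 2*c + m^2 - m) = (3*c + m)/(2*c + m)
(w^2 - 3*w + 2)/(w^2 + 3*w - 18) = (w^2 - 3*w + 2)/(w^2 + 3*w - 18)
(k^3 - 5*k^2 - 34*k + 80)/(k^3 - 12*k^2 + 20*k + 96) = (k^2 + 3*k - 10)/(k^2 - 4*k - 12)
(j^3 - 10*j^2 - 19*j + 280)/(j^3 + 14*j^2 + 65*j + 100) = (j^2 - 15*j + 56)/(j^2 + 9*j + 20)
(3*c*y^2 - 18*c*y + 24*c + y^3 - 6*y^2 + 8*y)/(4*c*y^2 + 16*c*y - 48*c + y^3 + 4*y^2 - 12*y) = (3*c*y - 12*c + y^2 - 4*y)/(4*c*y + 24*c + y^2 + 6*y)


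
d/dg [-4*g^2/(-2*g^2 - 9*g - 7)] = 4*g*(9*g + 14)/(4*g^4 + 36*g^3 + 109*g^2 + 126*g + 49)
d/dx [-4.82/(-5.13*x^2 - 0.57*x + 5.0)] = (-49.4532*x - 2.7474)/(5.13*x^2 + 0.57*x - 5.0)^2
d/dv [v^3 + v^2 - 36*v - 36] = 3*v^2 + 2*v - 36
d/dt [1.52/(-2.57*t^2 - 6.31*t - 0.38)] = (7.8128*t + 9.5912)/(2.57*t^2 + 6.31*t + 0.38)^2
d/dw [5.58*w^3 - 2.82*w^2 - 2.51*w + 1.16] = 16.74*w^2 - 5.64*w - 2.51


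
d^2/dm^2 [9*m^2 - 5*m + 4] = 18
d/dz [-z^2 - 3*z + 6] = -2*z - 3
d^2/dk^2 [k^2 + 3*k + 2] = 2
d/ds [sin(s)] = cos(s)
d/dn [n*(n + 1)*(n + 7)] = 3*n^2 + 16*n + 7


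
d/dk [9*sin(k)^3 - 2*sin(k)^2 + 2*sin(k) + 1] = (27*sin(k)^2 - 4*sin(k) + 2)*cos(k)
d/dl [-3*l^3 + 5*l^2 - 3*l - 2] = -9*l^2 + 10*l - 3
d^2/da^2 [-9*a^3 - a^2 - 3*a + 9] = -54*a - 2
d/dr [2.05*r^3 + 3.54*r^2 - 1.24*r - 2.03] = 6.15*r^2 + 7.08*r - 1.24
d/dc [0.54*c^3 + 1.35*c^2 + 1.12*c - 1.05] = 1.62*c^2 + 2.7*c + 1.12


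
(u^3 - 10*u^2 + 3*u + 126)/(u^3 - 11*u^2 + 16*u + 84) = (u + 3)/(u + 2)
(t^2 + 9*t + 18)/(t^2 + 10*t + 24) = (t + 3)/(t + 4)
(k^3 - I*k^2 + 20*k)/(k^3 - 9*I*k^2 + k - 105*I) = k*(k + 4*I)/(k^2 - 4*I*k + 21)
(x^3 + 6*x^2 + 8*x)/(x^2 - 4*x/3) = 3*(x^2 + 6*x + 8)/(3*x - 4)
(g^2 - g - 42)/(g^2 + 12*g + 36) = (g - 7)/(g + 6)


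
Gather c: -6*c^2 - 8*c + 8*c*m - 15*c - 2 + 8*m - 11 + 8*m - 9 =-6*c^2 + c*(8*m - 23) + 16*m - 22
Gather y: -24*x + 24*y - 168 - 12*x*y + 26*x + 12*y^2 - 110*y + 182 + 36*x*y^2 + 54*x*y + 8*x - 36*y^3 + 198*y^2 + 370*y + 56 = 10*x - 36*y^3 + y^2*(36*x + 210) + y*(42*x + 284) + 70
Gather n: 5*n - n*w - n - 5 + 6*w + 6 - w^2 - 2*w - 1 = n*(4 - w) - w^2 + 4*w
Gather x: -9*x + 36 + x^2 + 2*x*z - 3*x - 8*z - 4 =x^2 + x*(2*z - 12) - 8*z + 32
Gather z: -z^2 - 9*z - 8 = -z^2 - 9*z - 8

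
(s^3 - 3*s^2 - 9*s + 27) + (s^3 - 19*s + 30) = 2*s^3 - 3*s^2 - 28*s + 57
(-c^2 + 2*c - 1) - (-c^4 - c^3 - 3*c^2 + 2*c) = c^4 + c^3 + 2*c^2 - 1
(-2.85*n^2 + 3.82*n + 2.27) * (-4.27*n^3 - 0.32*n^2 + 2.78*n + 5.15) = 12.1695*n^5 - 15.3994*n^4 - 18.8383*n^3 - 4.7843*n^2 + 25.9836*n + 11.6905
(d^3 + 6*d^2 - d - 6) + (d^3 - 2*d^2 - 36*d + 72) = 2*d^3 + 4*d^2 - 37*d + 66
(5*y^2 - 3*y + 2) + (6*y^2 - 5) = 11*y^2 - 3*y - 3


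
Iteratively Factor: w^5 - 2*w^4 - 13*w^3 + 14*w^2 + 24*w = (w)*(w^4 - 2*w^3 - 13*w^2 + 14*w + 24) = w*(w - 2)*(w^3 - 13*w - 12) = w*(w - 2)*(w + 3)*(w^2 - 3*w - 4) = w*(w - 2)*(w + 1)*(w + 3)*(w - 4)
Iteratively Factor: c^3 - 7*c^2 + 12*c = (c)*(c^2 - 7*c + 12) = c*(c - 4)*(c - 3)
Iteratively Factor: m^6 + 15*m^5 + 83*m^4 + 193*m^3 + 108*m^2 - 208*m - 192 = (m - 1)*(m^5 + 16*m^4 + 99*m^3 + 292*m^2 + 400*m + 192) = (m - 1)*(m + 4)*(m^4 + 12*m^3 + 51*m^2 + 88*m + 48) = (m - 1)*(m + 3)*(m + 4)*(m^3 + 9*m^2 + 24*m + 16) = (m - 1)*(m + 1)*(m + 3)*(m + 4)*(m^2 + 8*m + 16) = (m - 1)*(m + 1)*(m + 3)*(m + 4)^2*(m + 4)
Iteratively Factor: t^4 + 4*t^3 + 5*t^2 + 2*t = (t + 2)*(t^3 + 2*t^2 + t) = (t + 1)*(t + 2)*(t^2 + t) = t*(t + 1)*(t + 2)*(t + 1)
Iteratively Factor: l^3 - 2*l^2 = (l)*(l^2 - 2*l) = l*(l - 2)*(l)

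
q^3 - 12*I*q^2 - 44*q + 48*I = (q - 6*I)*(q - 4*I)*(q - 2*I)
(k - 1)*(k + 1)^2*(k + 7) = k^4 + 8*k^3 + 6*k^2 - 8*k - 7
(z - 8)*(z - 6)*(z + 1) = z^3 - 13*z^2 + 34*z + 48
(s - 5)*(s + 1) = s^2 - 4*s - 5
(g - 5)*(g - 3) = g^2 - 8*g + 15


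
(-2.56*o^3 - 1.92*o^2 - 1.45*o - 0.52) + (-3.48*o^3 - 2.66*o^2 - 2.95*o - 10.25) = -6.04*o^3 - 4.58*o^2 - 4.4*o - 10.77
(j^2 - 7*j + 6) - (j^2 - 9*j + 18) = 2*j - 12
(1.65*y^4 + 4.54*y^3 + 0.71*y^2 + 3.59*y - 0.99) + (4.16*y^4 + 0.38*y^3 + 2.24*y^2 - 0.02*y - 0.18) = 5.81*y^4 + 4.92*y^3 + 2.95*y^2 + 3.57*y - 1.17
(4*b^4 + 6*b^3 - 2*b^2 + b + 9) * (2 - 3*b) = -12*b^5 - 10*b^4 + 18*b^3 - 7*b^2 - 25*b + 18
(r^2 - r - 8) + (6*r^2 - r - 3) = 7*r^2 - 2*r - 11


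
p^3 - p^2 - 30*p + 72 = (p - 4)*(p - 3)*(p + 6)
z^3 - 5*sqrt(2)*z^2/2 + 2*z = z*(z - 2*sqrt(2))*(z - sqrt(2)/2)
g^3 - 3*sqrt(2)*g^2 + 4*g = g*(g - 2*sqrt(2))*(g - sqrt(2))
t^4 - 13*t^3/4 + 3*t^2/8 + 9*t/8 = t*(t - 3)*(t - 3/4)*(t + 1/2)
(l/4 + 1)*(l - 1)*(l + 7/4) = l^3/4 + 19*l^2/16 + 5*l/16 - 7/4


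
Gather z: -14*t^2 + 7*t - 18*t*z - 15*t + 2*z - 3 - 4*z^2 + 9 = -14*t^2 - 8*t - 4*z^2 + z*(2 - 18*t) + 6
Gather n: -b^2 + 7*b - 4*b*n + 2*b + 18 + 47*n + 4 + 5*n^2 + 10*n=-b^2 + 9*b + 5*n^2 + n*(57 - 4*b) + 22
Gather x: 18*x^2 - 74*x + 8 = 18*x^2 - 74*x + 8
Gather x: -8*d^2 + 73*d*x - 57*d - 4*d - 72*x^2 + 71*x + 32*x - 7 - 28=-8*d^2 - 61*d - 72*x^2 + x*(73*d + 103) - 35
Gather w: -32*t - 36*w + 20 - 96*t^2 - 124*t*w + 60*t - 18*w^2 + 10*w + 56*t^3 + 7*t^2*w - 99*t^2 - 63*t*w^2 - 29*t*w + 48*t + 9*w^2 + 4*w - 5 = 56*t^3 - 195*t^2 + 76*t + w^2*(-63*t - 9) + w*(7*t^2 - 153*t - 22) + 15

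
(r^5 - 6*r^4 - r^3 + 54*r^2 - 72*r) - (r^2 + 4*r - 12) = r^5 - 6*r^4 - r^3 + 53*r^2 - 76*r + 12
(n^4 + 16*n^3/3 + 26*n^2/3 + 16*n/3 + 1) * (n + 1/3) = n^5 + 17*n^4/3 + 94*n^3/9 + 74*n^2/9 + 25*n/9 + 1/3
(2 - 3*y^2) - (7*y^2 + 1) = 1 - 10*y^2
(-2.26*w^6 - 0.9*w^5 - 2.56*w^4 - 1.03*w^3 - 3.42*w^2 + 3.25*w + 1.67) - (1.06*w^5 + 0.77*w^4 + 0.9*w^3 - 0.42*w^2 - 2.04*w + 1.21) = -2.26*w^6 - 1.96*w^5 - 3.33*w^4 - 1.93*w^3 - 3.0*w^2 + 5.29*w + 0.46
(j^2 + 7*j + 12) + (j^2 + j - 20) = 2*j^2 + 8*j - 8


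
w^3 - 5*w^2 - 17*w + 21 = (w - 7)*(w - 1)*(w + 3)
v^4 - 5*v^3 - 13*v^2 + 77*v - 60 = (v - 5)*(v - 3)*(v - 1)*(v + 4)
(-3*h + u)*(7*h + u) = -21*h^2 + 4*h*u + u^2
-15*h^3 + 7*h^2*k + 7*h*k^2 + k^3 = (-h + k)*(3*h + k)*(5*h + k)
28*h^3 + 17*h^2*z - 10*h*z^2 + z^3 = (-7*h + z)*(-4*h + z)*(h + z)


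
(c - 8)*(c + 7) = c^2 - c - 56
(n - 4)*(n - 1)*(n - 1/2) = n^3 - 11*n^2/2 + 13*n/2 - 2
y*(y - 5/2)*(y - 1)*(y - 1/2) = y^4 - 4*y^3 + 17*y^2/4 - 5*y/4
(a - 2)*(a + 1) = a^2 - a - 2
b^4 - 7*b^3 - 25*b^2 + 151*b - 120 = (b - 8)*(b - 3)*(b - 1)*(b + 5)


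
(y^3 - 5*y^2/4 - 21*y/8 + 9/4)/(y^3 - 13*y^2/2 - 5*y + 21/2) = (4*y^2 - 11*y + 6)/(4*(y^2 - 8*y + 7))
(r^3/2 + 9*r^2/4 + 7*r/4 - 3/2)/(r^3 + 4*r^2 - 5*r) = (2*r^3 + 9*r^2 + 7*r - 6)/(4*r*(r^2 + 4*r - 5))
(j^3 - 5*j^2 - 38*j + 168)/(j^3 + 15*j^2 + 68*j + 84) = (j^2 - 11*j + 28)/(j^2 + 9*j + 14)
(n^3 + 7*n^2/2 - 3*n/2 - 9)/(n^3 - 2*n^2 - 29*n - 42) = (n - 3/2)/(n - 7)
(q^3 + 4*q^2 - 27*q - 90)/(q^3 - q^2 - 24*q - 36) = (q^2 + q - 30)/(q^2 - 4*q - 12)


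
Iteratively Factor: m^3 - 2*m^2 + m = (m - 1)*(m^2 - m) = (m - 1)^2*(m)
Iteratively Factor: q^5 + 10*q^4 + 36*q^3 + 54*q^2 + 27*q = (q + 1)*(q^4 + 9*q^3 + 27*q^2 + 27*q) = (q + 1)*(q + 3)*(q^3 + 6*q^2 + 9*q) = (q + 1)*(q + 3)^2*(q^2 + 3*q) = q*(q + 1)*(q + 3)^2*(q + 3)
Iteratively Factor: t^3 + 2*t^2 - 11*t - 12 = (t - 3)*(t^2 + 5*t + 4) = (t - 3)*(t + 4)*(t + 1)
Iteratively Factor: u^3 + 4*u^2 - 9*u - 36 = (u + 4)*(u^2 - 9) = (u + 3)*(u + 4)*(u - 3)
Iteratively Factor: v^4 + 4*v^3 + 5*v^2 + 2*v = (v + 1)*(v^3 + 3*v^2 + 2*v) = v*(v + 1)*(v^2 + 3*v + 2) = v*(v + 1)*(v + 2)*(v + 1)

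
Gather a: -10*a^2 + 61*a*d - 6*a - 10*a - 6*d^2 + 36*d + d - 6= -10*a^2 + a*(61*d - 16) - 6*d^2 + 37*d - 6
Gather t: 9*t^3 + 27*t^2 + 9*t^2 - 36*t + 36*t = 9*t^3 + 36*t^2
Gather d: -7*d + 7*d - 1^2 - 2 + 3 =0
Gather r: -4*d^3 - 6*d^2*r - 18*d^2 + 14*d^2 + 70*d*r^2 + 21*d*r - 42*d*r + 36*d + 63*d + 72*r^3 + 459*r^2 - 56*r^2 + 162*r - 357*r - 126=-4*d^3 - 4*d^2 + 99*d + 72*r^3 + r^2*(70*d + 403) + r*(-6*d^2 - 21*d - 195) - 126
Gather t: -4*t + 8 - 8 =-4*t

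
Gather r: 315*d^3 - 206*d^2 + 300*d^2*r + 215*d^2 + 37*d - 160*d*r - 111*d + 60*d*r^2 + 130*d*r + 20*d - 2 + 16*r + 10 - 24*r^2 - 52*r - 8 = 315*d^3 + 9*d^2 - 54*d + r^2*(60*d - 24) + r*(300*d^2 - 30*d - 36)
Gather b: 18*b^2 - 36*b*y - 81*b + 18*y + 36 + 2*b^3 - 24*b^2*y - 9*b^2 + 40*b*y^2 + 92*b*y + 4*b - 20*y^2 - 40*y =2*b^3 + b^2*(9 - 24*y) + b*(40*y^2 + 56*y - 77) - 20*y^2 - 22*y + 36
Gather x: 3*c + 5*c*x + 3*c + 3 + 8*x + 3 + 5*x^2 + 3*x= 6*c + 5*x^2 + x*(5*c + 11) + 6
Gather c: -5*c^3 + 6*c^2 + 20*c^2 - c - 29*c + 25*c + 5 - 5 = -5*c^3 + 26*c^2 - 5*c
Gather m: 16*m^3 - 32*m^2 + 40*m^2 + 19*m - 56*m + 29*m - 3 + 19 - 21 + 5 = 16*m^3 + 8*m^2 - 8*m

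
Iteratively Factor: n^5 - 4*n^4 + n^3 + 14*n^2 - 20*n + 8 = (n + 2)*(n^4 - 6*n^3 + 13*n^2 - 12*n + 4) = (n - 2)*(n + 2)*(n^3 - 4*n^2 + 5*n - 2) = (n - 2)*(n - 1)*(n + 2)*(n^2 - 3*n + 2) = (n - 2)*(n - 1)^2*(n + 2)*(n - 2)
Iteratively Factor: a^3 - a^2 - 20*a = (a + 4)*(a^2 - 5*a) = a*(a + 4)*(a - 5)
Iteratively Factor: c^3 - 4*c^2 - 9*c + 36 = (c - 3)*(c^2 - c - 12) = (c - 4)*(c - 3)*(c + 3)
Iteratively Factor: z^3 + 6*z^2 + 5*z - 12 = (z + 3)*(z^2 + 3*z - 4) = (z + 3)*(z + 4)*(z - 1)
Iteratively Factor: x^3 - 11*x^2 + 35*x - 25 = (x - 1)*(x^2 - 10*x + 25) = (x - 5)*(x - 1)*(x - 5)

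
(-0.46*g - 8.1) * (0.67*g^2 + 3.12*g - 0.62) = -0.3082*g^3 - 6.8622*g^2 - 24.9868*g + 5.022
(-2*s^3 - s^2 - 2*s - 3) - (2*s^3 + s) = -4*s^3 - s^2 - 3*s - 3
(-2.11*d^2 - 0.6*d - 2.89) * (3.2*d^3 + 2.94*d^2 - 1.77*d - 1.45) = -6.752*d^5 - 8.1234*d^4 - 7.2773*d^3 - 4.3751*d^2 + 5.9853*d + 4.1905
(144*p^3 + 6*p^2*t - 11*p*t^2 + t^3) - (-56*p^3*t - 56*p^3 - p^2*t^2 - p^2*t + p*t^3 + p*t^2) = 56*p^3*t + 200*p^3 + p^2*t^2 + 7*p^2*t - p*t^3 - 12*p*t^2 + t^3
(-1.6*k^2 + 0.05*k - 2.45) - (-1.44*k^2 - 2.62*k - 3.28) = -0.16*k^2 + 2.67*k + 0.83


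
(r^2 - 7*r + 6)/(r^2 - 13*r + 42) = (r - 1)/(r - 7)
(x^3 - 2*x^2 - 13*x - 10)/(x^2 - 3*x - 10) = x + 1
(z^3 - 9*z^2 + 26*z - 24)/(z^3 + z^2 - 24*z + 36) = (z - 4)/(z + 6)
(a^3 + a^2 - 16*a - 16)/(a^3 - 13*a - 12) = (a + 4)/(a + 3)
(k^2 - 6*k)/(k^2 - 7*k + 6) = k/(k - 1)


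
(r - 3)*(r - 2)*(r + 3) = r^3 - 2*r^2 - 9*r + 18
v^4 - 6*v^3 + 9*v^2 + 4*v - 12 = (v - 3)*(v - 2)^2*(v + 1)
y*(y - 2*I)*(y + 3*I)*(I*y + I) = I*y^4 - y^3 + I*y^3 - y^2 + 6*I*y^2 + 6*I*y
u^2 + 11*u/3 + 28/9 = (u + 4/3)*(u + 7/3)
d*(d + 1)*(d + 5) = d^3 + 6*d^2 + 5*d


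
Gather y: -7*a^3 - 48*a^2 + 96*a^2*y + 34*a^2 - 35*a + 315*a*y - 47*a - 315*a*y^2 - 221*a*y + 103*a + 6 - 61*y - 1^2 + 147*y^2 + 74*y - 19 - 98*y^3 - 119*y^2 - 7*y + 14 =-7*a^3 - 14*a^2 + 21*a - 98*y^3 + y^2*(28 - 315*a) + y*(96*a^2 + 94*a + 6)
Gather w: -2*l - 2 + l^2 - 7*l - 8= l^2 - 9*l - 10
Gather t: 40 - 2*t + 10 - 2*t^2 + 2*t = 50 - 2*t^2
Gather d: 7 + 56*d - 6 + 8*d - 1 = 64*d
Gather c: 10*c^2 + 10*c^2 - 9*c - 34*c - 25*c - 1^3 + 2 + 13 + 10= 20*c^2 - 68*c + 24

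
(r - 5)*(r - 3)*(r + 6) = r^3 - 2*r^2 - 33*r + 90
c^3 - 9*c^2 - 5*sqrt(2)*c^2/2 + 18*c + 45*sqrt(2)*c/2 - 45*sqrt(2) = (c - 6)*(c - 3)*(c - 5*sqrt(2)/2)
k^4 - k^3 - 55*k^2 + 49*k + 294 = (k - 7)*(k - 3)*(k + 2)*(k + 7)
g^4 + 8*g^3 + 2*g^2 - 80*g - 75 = (g - 3)*(g + 1)*(g + 5)^2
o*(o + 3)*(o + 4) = o^3 + 7*o^2 + 12*o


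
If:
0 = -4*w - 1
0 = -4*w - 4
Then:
No Solution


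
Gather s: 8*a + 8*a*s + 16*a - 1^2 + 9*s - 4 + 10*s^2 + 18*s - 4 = 24*a + 10*s^2 + s*(8*a + 27) - 9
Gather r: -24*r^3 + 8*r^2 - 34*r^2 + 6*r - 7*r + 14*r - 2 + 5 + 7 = -24*r^3 - 26*r^2 + 13*r + 10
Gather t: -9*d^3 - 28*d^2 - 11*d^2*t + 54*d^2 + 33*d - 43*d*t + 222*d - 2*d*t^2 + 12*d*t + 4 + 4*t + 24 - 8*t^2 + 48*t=-9*d^3 + 26*d^2 + 255*d + t^2*(-2*d - 8) + t*(-11*d^2 - 31*d + 52) + 28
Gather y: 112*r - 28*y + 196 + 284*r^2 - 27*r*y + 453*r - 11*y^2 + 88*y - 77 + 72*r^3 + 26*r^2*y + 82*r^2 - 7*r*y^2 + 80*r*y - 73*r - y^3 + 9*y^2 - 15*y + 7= 72*r^3 + 366*r^2 + 492*r - y^3 + y^2*(-7*r - 2) + y*(26*r^2 + 53*r + 45) + 126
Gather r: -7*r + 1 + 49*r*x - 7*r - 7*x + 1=r*(49*x - 14) - 7*x + 2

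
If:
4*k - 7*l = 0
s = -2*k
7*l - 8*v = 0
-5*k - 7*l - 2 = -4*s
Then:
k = -2/17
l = -8/119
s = 4/17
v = -1/17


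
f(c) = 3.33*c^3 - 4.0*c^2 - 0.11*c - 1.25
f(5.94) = 554.88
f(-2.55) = -82.20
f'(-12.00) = 1534.45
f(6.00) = 573.37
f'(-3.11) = 121.39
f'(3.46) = 91.81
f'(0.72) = -0.69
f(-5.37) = -631.67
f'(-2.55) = 85.25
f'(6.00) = 311.53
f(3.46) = 88.42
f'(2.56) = 44.88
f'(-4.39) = 227.54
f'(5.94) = 304.85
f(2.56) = 28.12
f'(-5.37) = 330.93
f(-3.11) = -139.76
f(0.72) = -2.16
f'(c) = 9.99*c^2 - 8.0*c - 0.11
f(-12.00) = -6330.17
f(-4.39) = -359.59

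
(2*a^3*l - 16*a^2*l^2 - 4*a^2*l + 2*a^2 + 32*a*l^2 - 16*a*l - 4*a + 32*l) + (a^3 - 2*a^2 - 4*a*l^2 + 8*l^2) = 2*a^3*l + a^3 - 16*a^2*l^2 - 4*a^2*l + 28*a*l^2 - 16*a*l - 4*a + 8*l^2 + 32*l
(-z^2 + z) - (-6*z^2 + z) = 5*z^2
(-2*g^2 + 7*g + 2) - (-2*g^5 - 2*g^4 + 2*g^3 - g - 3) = 2*g^5 + 2*g^4 - 2*g^3 - 2*g^2 + 8*g + 5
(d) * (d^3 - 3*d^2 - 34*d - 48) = d^4 - 3*d^3 - 34*d^2 - 48*d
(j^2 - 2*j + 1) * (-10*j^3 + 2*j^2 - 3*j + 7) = -10*j^5 + 22*j^4 - 17*j^3 + 15*j^2 - 17*j + 7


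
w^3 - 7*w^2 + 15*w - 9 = (w - 3)^2*(w - 1)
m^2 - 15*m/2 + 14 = (m - 4)*(m - 7/2)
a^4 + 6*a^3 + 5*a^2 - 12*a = a*(a - 1)*(a + 3)*(a + 4)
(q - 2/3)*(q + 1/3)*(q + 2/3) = q^3 + q^2/3 - 4*q/9 - 4/27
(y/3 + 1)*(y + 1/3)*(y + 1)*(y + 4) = y^4/3 + 25*y^3/9 + 65*y^2/9 + 55*y/9 + 4/3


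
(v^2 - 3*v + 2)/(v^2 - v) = (v - 2)/v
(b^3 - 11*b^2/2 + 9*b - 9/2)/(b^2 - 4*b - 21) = (-2*b^3 + 11*b^2 - 18*b + 9)/(2*(-b^2 + 4*b + 21))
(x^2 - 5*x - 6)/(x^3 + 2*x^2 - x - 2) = (x - 6)/(x^2 + x - 2)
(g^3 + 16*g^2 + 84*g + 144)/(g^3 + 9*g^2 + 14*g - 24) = (g + 6)/(g - 1)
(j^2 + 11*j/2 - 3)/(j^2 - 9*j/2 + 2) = (j + 6)/(j - 4)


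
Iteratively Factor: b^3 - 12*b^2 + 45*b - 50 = (b - 5)*(b^2 - 7*b + 10) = (b - 5)*(b - 2)*(b - 5)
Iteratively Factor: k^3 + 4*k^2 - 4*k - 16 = (k + 2)*(k^2 + 2*k - 8) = (k + 2)*(k + 4)*(k - 2)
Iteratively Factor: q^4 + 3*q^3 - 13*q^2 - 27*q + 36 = (q + 3)*(q^3 - 13*q + 12) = (q - 1)*(q + 3)*(q^2 + q - 12) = (q - 3)*(q - 1)*(q + 3)*(q + 4)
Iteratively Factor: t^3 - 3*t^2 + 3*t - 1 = (t - 1)*(t^2 - 2*t + 1) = (t - 1)^2*(t - 1)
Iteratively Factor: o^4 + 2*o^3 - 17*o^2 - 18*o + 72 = (o + 4)*(o^3 - 2*o^2 - 9*o + 18) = (o - 2)*(o + 4)*(o^2 - 9) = (o - 2)*(o + 3)*(o + 4)*(o - 3)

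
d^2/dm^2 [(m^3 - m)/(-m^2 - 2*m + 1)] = 4*(-2*m^3 + 3*m^2 + 1)/(m^6 + 6*m^5 + 9*m^4 - 4*m^3 - 9*m^2 + 6*m - 1)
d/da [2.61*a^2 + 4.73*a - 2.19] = 5.22*a + 4.73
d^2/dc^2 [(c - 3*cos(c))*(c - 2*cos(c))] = 5*c*cos(c) + 24*sin(c)^2 + 10*sin(c) - 10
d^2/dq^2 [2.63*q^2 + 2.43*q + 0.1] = 5.26000000000000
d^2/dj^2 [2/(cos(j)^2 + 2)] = 4*(-2*sin(j)^4 - 3*sin(j)^2 + 3)/(cos(j)^2 + 2)^3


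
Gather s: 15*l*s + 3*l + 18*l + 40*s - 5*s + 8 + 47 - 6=21*l + s*(15*l + 35) + 49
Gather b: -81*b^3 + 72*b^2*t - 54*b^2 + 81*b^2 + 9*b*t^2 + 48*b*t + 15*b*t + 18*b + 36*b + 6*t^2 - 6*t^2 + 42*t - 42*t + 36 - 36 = -81*b^3 + b^2*(72*t + 27) + b*(9*t^2 + 63*t + 54)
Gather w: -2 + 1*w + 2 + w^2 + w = w^2 + 2*w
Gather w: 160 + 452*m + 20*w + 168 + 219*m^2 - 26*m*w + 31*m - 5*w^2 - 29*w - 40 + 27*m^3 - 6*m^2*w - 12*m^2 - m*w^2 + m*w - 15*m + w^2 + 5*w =27*m^3 + 207*m^2 + 468*m + w^2*(-m - 4) + w*(-6*m^2 - 25*m - 4) + 288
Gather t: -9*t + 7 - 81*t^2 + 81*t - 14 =-81*t^2 + 72*t - 7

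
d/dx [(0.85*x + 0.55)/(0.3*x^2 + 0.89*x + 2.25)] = (-0.255*x^2 - 0.33*x + 1.423)/(0.09*x^4 + 0.534*x^3 + 2.1421*x^2 + 4.005*x + 5.0625)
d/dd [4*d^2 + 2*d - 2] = 8*d + 2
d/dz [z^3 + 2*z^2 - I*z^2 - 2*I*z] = 3*z^2 + 2*z*(2 - I) - 2*I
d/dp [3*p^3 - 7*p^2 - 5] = p*(9*p - 14)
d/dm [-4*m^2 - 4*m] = -8*m - 4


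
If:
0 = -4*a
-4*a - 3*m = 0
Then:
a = 0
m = 0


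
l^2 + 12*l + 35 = (l + 5)*(l + 7)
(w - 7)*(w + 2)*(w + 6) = w^3 + w^2 - 44*w - 84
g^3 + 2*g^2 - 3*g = g*(g - 1)*(g + 3)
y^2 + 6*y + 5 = (y + 1)*(y + 5)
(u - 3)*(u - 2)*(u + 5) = u^3 - 19*u + 30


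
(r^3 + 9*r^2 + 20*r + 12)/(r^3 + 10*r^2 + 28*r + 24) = (r + 1)/(r + 2)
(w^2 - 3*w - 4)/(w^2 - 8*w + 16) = (w + 1)/(w - 4)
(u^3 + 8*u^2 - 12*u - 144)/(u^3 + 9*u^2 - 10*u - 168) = (u + 6)/(u + 7)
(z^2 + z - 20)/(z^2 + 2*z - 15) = (z - 4)/(z - 3)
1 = 1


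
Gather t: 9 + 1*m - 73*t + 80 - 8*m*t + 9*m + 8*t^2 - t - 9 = 10*m + 8*t^2 + t*(-8*m - 74) + 80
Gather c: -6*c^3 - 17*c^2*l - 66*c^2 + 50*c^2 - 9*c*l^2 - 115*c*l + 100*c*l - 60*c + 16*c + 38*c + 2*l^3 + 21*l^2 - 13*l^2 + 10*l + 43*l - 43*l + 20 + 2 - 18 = -6*c^3 + c^2*(-17*l - 16) + c*(-9*l^2 - 15*l - 6) + 2*l^3 + 8*l^2 + 10*l + 4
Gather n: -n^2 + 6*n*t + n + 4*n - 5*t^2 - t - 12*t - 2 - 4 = -n^2 + n*(6*t + 5) - 5*t^2 - 13*t - 6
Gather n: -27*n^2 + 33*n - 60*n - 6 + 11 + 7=-27*n^2 - 27*n + 12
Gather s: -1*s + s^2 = s^2 - s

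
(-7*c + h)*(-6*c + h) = 42*c^2 - 13*c*h + h^2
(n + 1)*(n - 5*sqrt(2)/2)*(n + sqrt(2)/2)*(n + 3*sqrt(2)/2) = n^4 - sqrt(2)*n^3/2 + n^3 - 17*n^2/2 - sqrt(2)*n^2/2 - 17*n/2 - 15*sqrt(2)*n/4 - 15*sqrt(2)/4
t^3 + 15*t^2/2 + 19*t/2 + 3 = (t + 1/2)*(t + 1)*(t + 6)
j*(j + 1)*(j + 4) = j^3 + 5*j^2 + 4*j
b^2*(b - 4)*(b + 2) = b^4 - 2*b^3 - 8*b^2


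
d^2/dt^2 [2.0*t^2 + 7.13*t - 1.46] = 4.00000000000000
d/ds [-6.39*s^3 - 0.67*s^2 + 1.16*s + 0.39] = -19.17*s^2 - 1.34*s + 1.16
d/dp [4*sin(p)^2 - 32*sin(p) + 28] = 8*(sin(p) - 4)*cos(p)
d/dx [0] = 0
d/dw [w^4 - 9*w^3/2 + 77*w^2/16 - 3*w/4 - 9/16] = 4*w^3 - 27*w^2/2 + 77*w/8 - 3/4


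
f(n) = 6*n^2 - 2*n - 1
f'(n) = 12*n - 2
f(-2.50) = 41.50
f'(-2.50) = -32.00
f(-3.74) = 90.41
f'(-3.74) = -46.88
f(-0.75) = 3.88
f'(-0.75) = -11.00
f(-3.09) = 62.47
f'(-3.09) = -39.08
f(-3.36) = 73.46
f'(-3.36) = -42.32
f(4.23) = 97.90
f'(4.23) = 48.76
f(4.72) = 123.23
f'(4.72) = 54.64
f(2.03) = 19.67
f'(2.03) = 22.36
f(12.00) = 839.00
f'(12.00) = 142.00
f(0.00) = -1.00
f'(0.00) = -2.00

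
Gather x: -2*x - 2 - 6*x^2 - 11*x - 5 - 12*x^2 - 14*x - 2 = -18*x^2 - 27*x - 9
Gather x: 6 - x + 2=8 - x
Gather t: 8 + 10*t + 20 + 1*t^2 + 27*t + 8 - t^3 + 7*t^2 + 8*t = -t^3 + 8*t^2 + 45*t + 36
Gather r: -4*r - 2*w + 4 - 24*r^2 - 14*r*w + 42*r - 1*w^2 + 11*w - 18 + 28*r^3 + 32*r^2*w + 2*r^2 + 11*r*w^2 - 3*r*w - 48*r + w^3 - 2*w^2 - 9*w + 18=28*r^3 + r^2*(32*w - 22) + r*(11*w^2 - 17*w - 10) + w^3 - 3*w^2 + 4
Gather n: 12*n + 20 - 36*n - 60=-24*n - 40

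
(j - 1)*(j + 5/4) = j^2 + j/4 - 5/4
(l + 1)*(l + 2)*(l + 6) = l^3 + 9*l^2 + 20*l + 12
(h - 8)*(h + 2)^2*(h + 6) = h^4 + 2*h^3 - 52*h^2 - 200*h - 192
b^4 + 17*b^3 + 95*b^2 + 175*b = b*(b + 5)^2*(b + 7)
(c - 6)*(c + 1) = c^2 - 5*c - 6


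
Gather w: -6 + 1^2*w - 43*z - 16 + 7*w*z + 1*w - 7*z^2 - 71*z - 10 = w*(7*z + 2) - 7*z^2 - 114*z - 32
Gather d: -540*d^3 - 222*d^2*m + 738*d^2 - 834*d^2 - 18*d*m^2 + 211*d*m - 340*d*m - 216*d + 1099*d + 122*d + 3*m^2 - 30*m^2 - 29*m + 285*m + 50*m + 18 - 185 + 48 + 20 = -540*d^3 + d^2*(-222*m - 96) + d*(-18*m^2 - 129*m + 1005) - 27*m^2 + 306*m - 99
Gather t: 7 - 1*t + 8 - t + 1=16 - 2*t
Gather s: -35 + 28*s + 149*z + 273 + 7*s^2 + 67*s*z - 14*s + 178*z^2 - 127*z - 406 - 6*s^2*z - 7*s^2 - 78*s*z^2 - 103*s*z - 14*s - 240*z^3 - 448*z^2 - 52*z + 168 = -6*s^2*z + s*(-78*z^2 - 36*z) - 240*z^3 - 270*z^2 - 30*z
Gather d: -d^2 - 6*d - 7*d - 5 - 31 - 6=-d^2 - 13*d - 42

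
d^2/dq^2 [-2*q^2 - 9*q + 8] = -4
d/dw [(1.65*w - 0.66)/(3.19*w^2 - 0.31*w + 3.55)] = (-5.2635*w^2 + 4.2108*w + 5.6529)/(10.1761*w^4 - 1.9778*w^3 + 22.7451*w^2 - 2.201*w + 12.6025)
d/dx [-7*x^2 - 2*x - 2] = -14*x - 2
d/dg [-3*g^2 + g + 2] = 1 - 6*g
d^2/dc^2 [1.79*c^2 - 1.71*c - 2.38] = 3.58000000000000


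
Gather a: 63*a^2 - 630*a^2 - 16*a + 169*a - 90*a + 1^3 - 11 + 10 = -567*a^2 + 63*a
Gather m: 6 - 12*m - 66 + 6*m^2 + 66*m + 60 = 6*m^2 + 54*m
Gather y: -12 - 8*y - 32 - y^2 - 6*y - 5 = -y^2 - 14*y - 49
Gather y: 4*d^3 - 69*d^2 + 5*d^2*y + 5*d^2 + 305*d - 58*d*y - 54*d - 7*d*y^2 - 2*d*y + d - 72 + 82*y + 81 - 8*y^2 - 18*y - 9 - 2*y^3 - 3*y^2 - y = 4*d^3 - 64*d^2 + 252*d - 2*y^3 + y^2*(-7*d - 11) + y*(5*d^2 - 60*d + 63)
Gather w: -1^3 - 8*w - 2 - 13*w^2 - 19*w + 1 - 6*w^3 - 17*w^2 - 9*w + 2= -6*w^3 - 30*w^2 - 36*w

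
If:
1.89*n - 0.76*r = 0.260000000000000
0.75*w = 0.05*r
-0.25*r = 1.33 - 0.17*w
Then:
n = -2.10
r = -5.57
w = -0.37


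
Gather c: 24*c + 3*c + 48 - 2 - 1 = 27*c + 45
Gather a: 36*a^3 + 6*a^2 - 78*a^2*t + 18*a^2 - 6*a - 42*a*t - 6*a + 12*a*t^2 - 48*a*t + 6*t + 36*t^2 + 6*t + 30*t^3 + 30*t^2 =36*a^3 + a^2*(24 - 78*t) + a*(12*t^2 - 90*t - 12) + 30*t^3 + 66*t^2 + 12*t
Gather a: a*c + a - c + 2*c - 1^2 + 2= a*(c + 1) + c + 1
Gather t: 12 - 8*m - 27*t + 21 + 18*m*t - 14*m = -22*m + t*(18*m - 27) + 33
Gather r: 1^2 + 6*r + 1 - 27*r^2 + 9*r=-27*r^2 + 15*r + 2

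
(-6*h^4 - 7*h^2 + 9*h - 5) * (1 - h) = 6*h^5 - 6*h^4 + 7*h^3 - 16*h^2 + 14*h - 5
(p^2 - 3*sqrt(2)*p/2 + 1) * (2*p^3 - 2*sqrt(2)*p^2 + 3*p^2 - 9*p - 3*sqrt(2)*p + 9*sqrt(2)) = 2*p^5 - 5*sqrt(2)*p^4 + 3*p^4 - 15*sqrt(2)*p^3/2 - p^3 + 12*p^2 + 41*sqrt(2)*p^2/2 - 36*p - 3*sqrt(2)*p + 9*sqrt(2)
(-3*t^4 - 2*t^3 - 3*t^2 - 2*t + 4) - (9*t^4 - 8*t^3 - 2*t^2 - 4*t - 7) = -12*t^4 + 6*t^3 - t^2 + 2*t + 11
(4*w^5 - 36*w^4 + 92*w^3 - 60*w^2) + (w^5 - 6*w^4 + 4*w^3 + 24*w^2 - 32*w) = 5*w^5 - 42*w^4 + 96*w^3 - 36*w^2 - 32*w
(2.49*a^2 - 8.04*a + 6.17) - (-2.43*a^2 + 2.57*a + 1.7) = 4.92*a^2 - 10.61*a + 4.47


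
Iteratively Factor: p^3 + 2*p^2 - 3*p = (p)*(p^2 + 2*p - 3) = p*(p - 1)*(p + 3)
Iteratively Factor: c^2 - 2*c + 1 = (c - 1)*(c - 1)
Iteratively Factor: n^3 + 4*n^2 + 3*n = (n + 3)*(n^2 + n) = n*(n + 3)*(n + 1)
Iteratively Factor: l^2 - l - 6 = (l - 3)*(l + 2)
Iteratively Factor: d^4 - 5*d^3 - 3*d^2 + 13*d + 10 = (d - 2)*(d^3 - 3*d^2 - 9*d - 5) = (d - 2)*(d + 1)*(d^2 - 4*d - 5) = (d - 5)*(d - 2)*(d + 1)*(d + 1)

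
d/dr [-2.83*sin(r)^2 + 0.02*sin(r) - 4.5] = (0.02 - 5.66*sin(r))*cos(r)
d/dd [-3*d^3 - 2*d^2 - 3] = d*(-9*d - 4)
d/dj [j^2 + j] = 2*j + 1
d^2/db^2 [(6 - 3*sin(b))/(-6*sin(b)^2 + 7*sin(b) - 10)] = 3*(-36*sin(b)^5 + 246*sin(b)^4 + 180*sin(b)^3 - 884*sin(b)^2 + 184*sin(b) + 184)/(6*sin(b)^2 - 7*sin(b) + 10)^3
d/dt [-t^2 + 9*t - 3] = 9 - 2*t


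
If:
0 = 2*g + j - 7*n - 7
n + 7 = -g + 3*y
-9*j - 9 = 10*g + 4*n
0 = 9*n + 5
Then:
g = 313/72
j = -67/12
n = -5/9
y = 259/72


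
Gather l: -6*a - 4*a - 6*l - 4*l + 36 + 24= -10*a - 10*l + 60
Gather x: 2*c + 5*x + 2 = 2*c + 5*x + 2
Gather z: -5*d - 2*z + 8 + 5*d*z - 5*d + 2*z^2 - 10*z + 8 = -10*d + 2*z^2 + z*(5*d - 12) + 16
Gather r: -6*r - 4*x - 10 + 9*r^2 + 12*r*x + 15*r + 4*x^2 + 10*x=9*r^2 + r*(12*x + 9) + 4*x^2 + 6*x - 10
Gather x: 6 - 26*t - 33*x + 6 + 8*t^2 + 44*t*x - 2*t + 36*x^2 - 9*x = 8*t^2 - 28*t + 36*x^2 + x*(44*t - 42) + 12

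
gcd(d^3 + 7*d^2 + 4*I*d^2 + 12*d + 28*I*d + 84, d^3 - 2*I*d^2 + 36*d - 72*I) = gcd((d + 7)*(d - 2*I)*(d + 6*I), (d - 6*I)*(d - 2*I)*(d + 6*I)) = d^2 + 4*I*d + 12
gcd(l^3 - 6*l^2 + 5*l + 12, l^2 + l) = l + 1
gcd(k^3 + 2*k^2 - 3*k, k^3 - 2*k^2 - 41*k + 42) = k - 1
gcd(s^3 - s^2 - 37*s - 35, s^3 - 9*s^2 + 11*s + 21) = s^2 - 6*s - 7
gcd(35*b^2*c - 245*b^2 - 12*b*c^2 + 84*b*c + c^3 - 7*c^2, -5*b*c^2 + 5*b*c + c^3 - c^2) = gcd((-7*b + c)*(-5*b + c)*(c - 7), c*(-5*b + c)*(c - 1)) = 5*b - c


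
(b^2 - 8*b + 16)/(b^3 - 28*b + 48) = (b - 4)/(b^2 + 4*b - 12)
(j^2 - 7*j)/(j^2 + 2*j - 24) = j*(j - 7)/(j^2 + 2*j - 24)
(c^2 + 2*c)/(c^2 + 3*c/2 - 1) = 2*c/(2*c - 1)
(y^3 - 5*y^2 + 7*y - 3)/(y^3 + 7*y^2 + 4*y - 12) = (y^2 - 4*y + 3)/(y^2 + 8*y + 12)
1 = 1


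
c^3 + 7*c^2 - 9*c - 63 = (c - 3)*(c + 3)*(c + 7)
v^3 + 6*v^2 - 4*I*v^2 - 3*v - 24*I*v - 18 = (v + 6)*(v - 3*I)*(v - I)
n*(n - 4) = n^2 - 4*n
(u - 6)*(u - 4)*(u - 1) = u^3 - 11*u^2 + 34*u - 24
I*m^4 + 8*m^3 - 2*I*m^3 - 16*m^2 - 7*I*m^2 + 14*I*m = m*(m - 2)*(m - 7*I)*(I*m + 1)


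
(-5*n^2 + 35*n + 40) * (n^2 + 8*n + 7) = -5*n^4 - 5*n^3 + 285*n^2 + 565*n + 280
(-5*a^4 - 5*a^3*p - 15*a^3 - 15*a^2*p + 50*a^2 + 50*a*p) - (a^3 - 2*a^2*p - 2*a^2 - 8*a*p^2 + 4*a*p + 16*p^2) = -5*a^4 - 5*a^3*p - 16*a^3 - 13*a^2*p + 52*a^2 + 8*a*p^2 + 46*a*p - 16*p^2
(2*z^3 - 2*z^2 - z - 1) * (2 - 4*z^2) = -8*z^5 + 8*z^4 + 8*z^3 - 2*z - 2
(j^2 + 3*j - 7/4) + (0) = j^2 + 3*j - 7/4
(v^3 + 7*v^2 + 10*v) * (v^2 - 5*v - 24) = v^5 + 2*v^4 - 49*v^3 - 218*v^2 - 240*v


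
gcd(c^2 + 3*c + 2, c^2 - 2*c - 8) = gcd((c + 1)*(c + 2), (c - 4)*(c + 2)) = c + 2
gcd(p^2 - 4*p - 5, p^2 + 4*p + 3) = p + 1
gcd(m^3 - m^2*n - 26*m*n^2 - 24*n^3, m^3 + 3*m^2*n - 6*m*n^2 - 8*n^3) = m^2 + 5*m*n + 4*n^2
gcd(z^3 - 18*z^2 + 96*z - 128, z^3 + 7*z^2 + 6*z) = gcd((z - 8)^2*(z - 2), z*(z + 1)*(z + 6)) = 1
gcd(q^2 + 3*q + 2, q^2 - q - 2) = q + 1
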